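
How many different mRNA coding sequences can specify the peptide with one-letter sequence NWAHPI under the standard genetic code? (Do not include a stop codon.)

192

Asn: 2 codons.
Trp: 1 codon.
Ala: 4 codons.
His: 2 codons.
Pro: 4 codons.
Ile: 3 codons.
2 × 1 × 4 × 2 × 4 × 3 = 192.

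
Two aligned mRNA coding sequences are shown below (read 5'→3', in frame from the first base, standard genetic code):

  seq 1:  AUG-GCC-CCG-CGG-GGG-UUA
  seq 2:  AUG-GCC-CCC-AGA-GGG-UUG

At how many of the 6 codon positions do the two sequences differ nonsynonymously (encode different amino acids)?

Codon 1: AUG Met / AUG Met — identical.
Codon 2: GCC Ala / GCC Ala — identical.
Codon 3: CCG Pro / CCC Pro — synonymous.
Codon 4: CGG Arg / AGA Arg — synonymous.
Codon 5: GGG Gly / GGG Gly — identical.
Codon 6: UUA Leu / UUG Leu — synonymous.
Nonsynonymous differences: 0.

0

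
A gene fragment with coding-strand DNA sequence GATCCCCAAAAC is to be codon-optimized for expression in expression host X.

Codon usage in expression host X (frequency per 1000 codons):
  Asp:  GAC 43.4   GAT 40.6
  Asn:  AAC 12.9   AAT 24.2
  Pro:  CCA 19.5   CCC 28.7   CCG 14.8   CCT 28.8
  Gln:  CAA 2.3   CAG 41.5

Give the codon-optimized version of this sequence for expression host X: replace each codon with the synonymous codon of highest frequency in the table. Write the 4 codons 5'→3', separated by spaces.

GAC CCT CAG AAT

Codon 1 (Asp): best is GAC at 43.4.
Codon 2 (Pro): best is CCT at 28.8.
Codon 3 (Gln): best is CAG at 41.5.
Codon 4 (Asn): best is AAT at 24.2.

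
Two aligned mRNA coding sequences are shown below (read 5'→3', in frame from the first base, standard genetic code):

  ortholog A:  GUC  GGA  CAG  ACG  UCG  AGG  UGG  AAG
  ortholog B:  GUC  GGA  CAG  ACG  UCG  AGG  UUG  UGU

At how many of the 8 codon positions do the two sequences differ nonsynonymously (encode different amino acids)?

Codon 1: GUC Val / GUC Val — identical.
Codon 2: GGA Gly / GGA Gly — identical.
Codon 3: CAG Gln / CAG Gln — identical.
Codon 4: ACG Thr / ACG Thr — identical.
Codon 5: UCG Ser / UCG Ser — identical.
Codon 6: AGG Arg / AGG Arg — identical.
Codon 7: UGG Trp / UUG Leu — nonsynonymous.
Codon 8: AAG Lys / UGU Cys — nonsynonymous.
Nonsynonymous differences: 2.

2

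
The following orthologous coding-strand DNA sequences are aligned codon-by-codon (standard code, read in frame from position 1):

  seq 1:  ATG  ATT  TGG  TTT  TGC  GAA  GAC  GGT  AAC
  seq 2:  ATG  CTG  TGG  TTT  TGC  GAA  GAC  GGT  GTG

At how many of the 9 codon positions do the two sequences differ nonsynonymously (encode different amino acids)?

Codon 1: ATG Met / ATG Met — identical.
Codon 2: ATT Ile / CTG Leu — nonsynonymous.
Codon 3: TGG Trp / TGG Trp — identical.
Codon 4: TTT Phe / TTT Phe — identical.
Codon 5: TGC Cys / TGC Cys — identical.
Codon 6: GAA Glu / GAA Glu — identical.
Codon 7: GAC Asp / GAC Asp — identical.
Codon 8: GGT Gly / GGT Gly — identical.
Codon 9: AAC Asn / GTG Val — nonsynonymous.
Nonsynonymous differences: 2.

2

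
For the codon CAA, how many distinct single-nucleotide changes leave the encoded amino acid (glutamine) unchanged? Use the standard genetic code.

1

Position 1: none → 0 synonymous.
Position 2: none → 0 synonymous.
Position 3: CAG → 1 synonymous.
Total: 0 + 0 + 1 = 1.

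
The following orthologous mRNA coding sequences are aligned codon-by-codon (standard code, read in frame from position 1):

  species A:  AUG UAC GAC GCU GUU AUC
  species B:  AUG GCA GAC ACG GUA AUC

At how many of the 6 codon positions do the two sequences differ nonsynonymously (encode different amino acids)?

2

Codon 1: AUG Met / AUG Met — identical.
Codon 2: UAC Tyr / GCA Ala — nonsynonymous.
Codon 3: GAC Asp / GAC Asp — identical.
Codon 4: GCU Ala / ACG Thr — nonsynonymous.
Codon 5: GUU Val / GUA Val — synonymous.
Codon 6: AUC Ile / AUC Ile — identical.
Nonsynonymous differences: 2.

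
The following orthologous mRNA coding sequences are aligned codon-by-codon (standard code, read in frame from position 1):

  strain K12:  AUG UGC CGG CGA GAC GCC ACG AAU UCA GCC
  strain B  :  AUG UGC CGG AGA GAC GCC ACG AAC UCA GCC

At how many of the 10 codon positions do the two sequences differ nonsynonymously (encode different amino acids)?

0

Codon 1: AUG Met / AUG Met — identical.
Codon 2: UGC Cys / UGC Cys — identical.
Codon 3: CGG Arg / CGG Arg — identical.
Codon 4: CGA Arg / AGA Arg — synonymous.
Codon 5: GAC Asp / GAC Asp — identical.
Codon 6: GCC Ala / GCC Ala — identical.
Codon 7: ACG Thr / ACG Thr — identical.
Codon 8: AAU Asn / AAC Asn — synonymous.
Codon 9: UCA Ser / UCA Ser — identical.
Codon 10: GCC Ala / GCC Ala — identical.
Nonsynonymous differences: 0.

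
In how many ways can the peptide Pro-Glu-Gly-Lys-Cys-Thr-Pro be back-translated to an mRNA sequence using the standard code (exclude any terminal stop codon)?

2048

Pro: 4 codons.
Glu: 2 codons.
Gly: 4 codons.
Lys: 2 codons.
Cys: 2 codons.
Thr: 4 codons.
Pro: 4 codons.
4 × 2 × 4 × 2 × 2 × 4 × 4 = 2048.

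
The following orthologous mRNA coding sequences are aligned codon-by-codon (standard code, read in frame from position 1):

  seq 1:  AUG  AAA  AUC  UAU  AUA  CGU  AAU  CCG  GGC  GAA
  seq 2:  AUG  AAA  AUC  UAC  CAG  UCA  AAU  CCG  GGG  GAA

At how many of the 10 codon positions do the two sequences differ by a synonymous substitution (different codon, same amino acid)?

2

Codon 1: AUG Met / AUG Met — identical.
Codon 2: AAA Lys / AAA Lys — identical.
Codon 3: AUC Ile / AUC Ile — identical.
Codon 4: UAU Tyr / UAC Tyr — synonymous.
Codon 5: AUA Ile / CAG Gln — nonsynonymous.
Codon 6: CGU Arg / UCA Ser — nonsynonymous.
Codon 7: AAU Asn / AAU Asn — identical.
Codon 8: CCG Pro / CCG Pro — identical.
Codon 9: GGC Gly / GGG Gly — synonymous.
Codon 10: GAA Glu / GAA Glu — identical.
Synonymous differences: 2.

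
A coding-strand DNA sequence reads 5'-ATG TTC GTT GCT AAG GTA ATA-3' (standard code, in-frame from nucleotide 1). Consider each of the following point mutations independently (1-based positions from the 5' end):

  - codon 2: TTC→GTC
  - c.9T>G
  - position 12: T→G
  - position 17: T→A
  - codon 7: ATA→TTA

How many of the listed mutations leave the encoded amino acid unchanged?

2

Codon 2: TTC (Phe) → GTC (Val) — missense.
Codon 3: GTT (Val) → GTG (Val) — synonymous.
Codon 4: GCT (Ala) → GCG (Ala) — synonymous.
Codon 6: GTA (Val) → GAA (Glu) — missense.
Codon 7: ATA (Ile) → TTA (Leu) — missense.
Synonymous: 2 of 5.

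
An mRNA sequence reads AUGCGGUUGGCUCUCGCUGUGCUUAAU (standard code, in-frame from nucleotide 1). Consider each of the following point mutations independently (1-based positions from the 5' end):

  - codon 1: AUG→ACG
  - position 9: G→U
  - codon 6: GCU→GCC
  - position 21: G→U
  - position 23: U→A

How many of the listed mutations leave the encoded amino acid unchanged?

2

Codon 1: AUG (Met) → ACG (Thr) — missense.
Codon 3: UUG (Leu) → UUU (Phe) — missense.
Codon 6: GCU (Ala) → GCC (Ala) — synonymous.
Codon 7: GUG (Val) → GUU (Val) — synonymous.
Codon 8: CUU (Leu) → CAU (His) — missense.
Synonymous: 2 of 5.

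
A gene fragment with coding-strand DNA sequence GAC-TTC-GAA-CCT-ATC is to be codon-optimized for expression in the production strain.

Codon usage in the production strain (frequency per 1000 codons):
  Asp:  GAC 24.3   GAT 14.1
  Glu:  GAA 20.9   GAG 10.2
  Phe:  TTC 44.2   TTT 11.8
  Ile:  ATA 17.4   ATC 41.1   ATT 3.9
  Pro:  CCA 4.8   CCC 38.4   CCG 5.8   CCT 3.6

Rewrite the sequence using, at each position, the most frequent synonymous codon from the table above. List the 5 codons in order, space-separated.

Codon 1 (Asp): best is GAC at 24.3.
Codon 2 (Phe): best is TTC at 44.2.
Codon 3 (Glu): best is GAA at 20.9.
Codon 4 (Pro): best is CCC at 38.4.
Codon 5 (Ile): best is ATC at 41.1.

GAC TTC GAA CCC ATC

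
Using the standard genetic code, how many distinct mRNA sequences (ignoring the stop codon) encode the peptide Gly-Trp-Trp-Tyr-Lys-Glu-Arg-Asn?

384

Gly: 4 codons.
Trp: 1 codon.
Trp: 1 codon.
Tyr: 2 codons.
Lys: 2 codons.
Glu: 2 codons.
Arg: 6 codons.
Asn: 2 codons.
4 × 1 × 1 × 2 × 2 × 2 × 6 × 2 = 384.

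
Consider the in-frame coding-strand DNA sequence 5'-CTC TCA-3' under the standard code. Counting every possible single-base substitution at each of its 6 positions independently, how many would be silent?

6

Codon 1 (CTC, Leu): 3 synonymous substitutions.
Codon 2 (TCA, Ser): 3 synonymous substitutions.
Total: 3 + 3 = 6.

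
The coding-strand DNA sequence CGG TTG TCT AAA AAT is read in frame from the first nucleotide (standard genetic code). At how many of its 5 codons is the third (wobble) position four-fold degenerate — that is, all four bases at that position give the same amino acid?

Codon 1 CGG (Arg): third position 4-fold.
Codon 2 TTG (Leu): third position 2-fold.
Codon 3 TCT (Ser): third position 4-fold.
Codon 4 AAA (Lys): third position 2-fold.
Codon 5 AAT (Asn): third position 2-fold.
Four-fold degenerate third positions: 2.

2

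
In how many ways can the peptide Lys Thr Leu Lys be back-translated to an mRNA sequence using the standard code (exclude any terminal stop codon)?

96

Lys: 2 codons.
Thr: 4 codons.
Leu: 6 codons.
Lys: 2 codons.
2 × 4 × 6 × 2 = 96.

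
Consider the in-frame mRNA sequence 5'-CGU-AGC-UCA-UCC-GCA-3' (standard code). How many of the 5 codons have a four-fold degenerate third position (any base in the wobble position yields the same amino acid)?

Codon 1 CGU (Arg): third position 4-fold.
Codon 2 AGC (Ser): third position 2-fold.
Codon 3 UCA (Ser): third position 4-fold.
Codon 4 UCC (Ser): third position 4-fold.
Codon 5 GCA (Ala): third position 4-fold.
Four-fold degenerate third positions: 4.

4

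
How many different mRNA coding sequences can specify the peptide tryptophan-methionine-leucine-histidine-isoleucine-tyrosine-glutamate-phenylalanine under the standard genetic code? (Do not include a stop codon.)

Trp: 1 codon.
Met: 1 codon.
Leu: 6 codons.
His: 2 codons.
Ile: 3 codons.
Tyr: 2 codons.
Glu: 2 codons.
Phe: 2 codons.
1 × 1 × 6 × 2 × 3 × 2 × 2 × 2 = 288.

288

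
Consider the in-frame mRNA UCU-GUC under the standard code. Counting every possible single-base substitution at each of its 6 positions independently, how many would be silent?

6

Codon 1 (UCU, Ser): 3 synonymous substitutions.
Codon 2 (GUC, Val): 3 synonymous substitutions.
Total: 3 + 3 = 6.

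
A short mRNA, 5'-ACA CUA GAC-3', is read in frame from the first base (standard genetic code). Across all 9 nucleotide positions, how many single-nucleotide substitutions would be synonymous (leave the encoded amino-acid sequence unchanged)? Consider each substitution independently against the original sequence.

Codon 1 (ACA, Thr): 3 synonymous substitutions.
Codon 2 (CUA, Leu): 4 synonymous substitutions.
Codon 3 (GAC, Asp): 1 synonymous substitution.
Total: 3 + 4 + 1 = 8.

8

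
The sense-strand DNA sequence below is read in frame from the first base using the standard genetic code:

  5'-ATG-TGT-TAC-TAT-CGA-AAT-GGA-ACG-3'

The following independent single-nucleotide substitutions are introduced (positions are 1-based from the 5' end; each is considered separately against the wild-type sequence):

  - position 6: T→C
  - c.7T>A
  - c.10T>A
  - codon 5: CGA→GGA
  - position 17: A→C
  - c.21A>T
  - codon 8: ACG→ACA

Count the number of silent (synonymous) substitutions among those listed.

Codon 2: TGT (Cys) → TGC (Cys) — synonymous.
Codon 3: TAC (Tyr) → AAC (Asn) — missense.
Codon 4: TAT (Tyr) → AAT (Asn) — missense.
Codon 5: CGA (Arg) → GGA (Gly) — missense.
Codon 6: AAT (Asn) → ACT (Thr) — missense.
Codon 7: GGA (Gly) → GGT (Gly) — synonymous.
Codon 8: ACG (Thr) → ACA (Thr) — synonymous.
Synonymous: 3 of 7.

3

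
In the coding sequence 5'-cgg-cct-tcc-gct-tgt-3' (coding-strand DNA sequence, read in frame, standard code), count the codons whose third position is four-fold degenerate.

Codon 1 CGG (Arg): third position 4-fold.
Codon 2 CCT (Pro): third position 4-fold.
Codon 3 TCC (Ser): third position 4-fold.
Codon 4 GCT (Ala): third position 4-fold.
Codon 5 TGT (Cys): third position 2-fold.
Four-fold degenerate third positions: 4.

4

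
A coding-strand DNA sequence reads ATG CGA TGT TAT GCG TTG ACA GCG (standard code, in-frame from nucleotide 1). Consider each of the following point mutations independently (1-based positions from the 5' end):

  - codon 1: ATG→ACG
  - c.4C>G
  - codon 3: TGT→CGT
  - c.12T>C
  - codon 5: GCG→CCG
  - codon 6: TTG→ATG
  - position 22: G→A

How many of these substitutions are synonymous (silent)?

1

Codon 1: ATG (Met) → ACG (Thr) — missense.
Codon 2: CGA (Arg) → GGA (Gly) — missense.
Codon 3: TGT (Cys) → CGT (Arg) — missense.
Codon 4: TAT (Tyr) → TAC (Tyr) — synonymous.
Codon 5: GCG (Ala) → CCG (Pro) — missense.
Codon 6: TTG (Leu) → ATG (Met) — missense.
Codon 8: GCG (Ala) → ACG (Thr) — missense.
Synonymous: 1 of 7.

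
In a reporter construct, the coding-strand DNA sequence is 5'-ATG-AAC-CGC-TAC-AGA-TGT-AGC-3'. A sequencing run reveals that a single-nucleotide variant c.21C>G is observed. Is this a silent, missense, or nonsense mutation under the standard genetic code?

missense

Position 21 falls in codon 7: AGC → Ser.
After the substitution the codon is AGG → Arg.
Ser ≠ Arg, so this is a missense mutation.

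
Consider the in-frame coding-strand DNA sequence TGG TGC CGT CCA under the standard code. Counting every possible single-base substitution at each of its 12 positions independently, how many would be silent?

7

Codon 1 (TGG, Trp): 0 synonymous substitutions.
Codon 2 (TGC, Cys): 1 synonymous substitution.
Codon 3 (CGT, Arg): 3 synonymous substitutions.
Codon 4 (CCA, Pro): 3 synonymous substitutions.
Total: 0 + 1 + 3 + 3 = 7.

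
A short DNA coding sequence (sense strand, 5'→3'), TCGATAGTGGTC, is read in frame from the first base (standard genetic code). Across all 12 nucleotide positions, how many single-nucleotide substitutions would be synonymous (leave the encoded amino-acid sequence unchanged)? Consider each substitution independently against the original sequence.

11

Codon 1 (TCG, Ser): 3 synonymous substitutions.
Codon 2 (ATA, Ile): 2 synonymous substitutions.
Codon 3 (GTG, Val): 3 synonymous substitutions.
Codon 4 (GTC, Val): 3 synonymous substitutions.
Total: 3 + 2 + 3 + 3 = 11.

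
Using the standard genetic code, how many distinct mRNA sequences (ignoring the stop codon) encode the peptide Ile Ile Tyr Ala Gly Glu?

Ile: 3 codons.
Ile: 3 codons.
Tyr: 2 codons.
Ala: 4 codons.
Gly: 4 codons.
Glu: 2 codons.
3 × 3 × 2 × 4 × 4 × 2 = 576.

576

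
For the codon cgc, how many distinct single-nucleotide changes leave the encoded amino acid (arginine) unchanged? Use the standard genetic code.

Position 1: none → 0 synonymous.
Position 2: none → 0 synonymous.
Position 3: CGU, CGA, CGG → 3 synonymous.
Total: 0 + 0 + 3 = 3.

3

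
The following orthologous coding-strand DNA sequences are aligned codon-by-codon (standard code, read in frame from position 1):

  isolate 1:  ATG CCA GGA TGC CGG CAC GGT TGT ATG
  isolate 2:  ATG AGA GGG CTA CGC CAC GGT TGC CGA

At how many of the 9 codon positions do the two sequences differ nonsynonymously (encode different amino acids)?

Codon 1: ATG Met / ATG Met — identical.
Codon 2: CCA Pro / AGA Arg — nonsynonymous.
Codon 3: GGA Gly / GGG Gly — synonymous.
Codon 4: TGC Cys / CTA Leu — nonsynonymous.
Codon 5: CGG Arg / CGC Arg — synonymous.
Codon 6: CAC His / CAC His — identical.
Codon 7: GGT Gly / GGT Gly — identical.
Codon 8: TGT Cys / TGC Cys — synonymous.
Codon 9: ATG Met / CGA Arg — nonsynonymous.
Nonsynonymous differences: 3.

3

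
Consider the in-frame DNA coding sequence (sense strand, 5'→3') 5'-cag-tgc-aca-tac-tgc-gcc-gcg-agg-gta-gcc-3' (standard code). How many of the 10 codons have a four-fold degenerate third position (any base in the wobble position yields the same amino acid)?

5

Codon 1 CAG (Gln): third position 2-fold.
Codon 2 TGC (Cys): third position 2-fold.
Codon 3 ACA (Thr): third position 4-fold.
Codon 4 TAC (Tyr): third position 2-fold.
Codon 5 TGC (Cys): third position 2-fold.
Codon 6 GCC (Ala): third position 4-fold.
Codon 7 GCG (Ala): third position 4-fold.
Codon 8 AGG (Arg): third position 2-fold.
Codon 9 GTA (Val): third position 4-fold.
Codon 10 GCC (Ala): third position 4-fold.
Four-fold degenerate third positions: 5.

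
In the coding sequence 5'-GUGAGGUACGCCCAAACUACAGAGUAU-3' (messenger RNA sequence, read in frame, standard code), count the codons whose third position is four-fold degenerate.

Codon 1 GUG (Val): third position 4-fold.
Codon 2 AGG (Arg): third position 2-fold.
Codon 3 UAC (Tyr): third position 2-fold.
Codon 4 GCC (Ala): third position 4-fold.
Codon 5 CAA (Gln): third position 2-fold.
Codon 6 ACU (Thr): third position 4-fold.
Codon 7 ACA (Thr): third position 4-fold.
Codon 8 GAG (Glu): third position 2-fold.
Codon 9 UAU (Tyr): third position 2-fold.
Four-fold degenerate third positions: 4.

4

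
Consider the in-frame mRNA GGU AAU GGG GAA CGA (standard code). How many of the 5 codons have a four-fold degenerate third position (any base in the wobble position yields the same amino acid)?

3

Codon 1 GGU (Gly): third position 4-fold.
Codon 2 AAU (Asn): third position 2-fold.
Codon 3 GGG (Gly): third position 4-fold.
Codon 4 GAA (Glu): third position 2-fold.
Codon 5 CGA (Arg): third position 4-fold.
Four-fold degenerate third positions: 3.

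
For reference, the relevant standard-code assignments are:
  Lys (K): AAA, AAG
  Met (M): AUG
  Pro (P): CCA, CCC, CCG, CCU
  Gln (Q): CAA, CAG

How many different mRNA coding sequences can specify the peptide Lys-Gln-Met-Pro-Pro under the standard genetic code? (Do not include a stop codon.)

64

Lys: 2 codons.
Gln: 2 codons.
Met: 1 codon.
Pro: 4 codons.
Pro: 4 codons.
2 × 2 × 1 × 4 × 4 = 64.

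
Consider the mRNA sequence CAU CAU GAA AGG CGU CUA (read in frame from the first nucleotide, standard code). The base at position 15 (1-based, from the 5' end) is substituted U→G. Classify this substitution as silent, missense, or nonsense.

Position 15 falls in codon 5: CGU → Arg.
After the substitution the codon is CGG → Arg.
Both encode Arg, so the change is synonymous.

silent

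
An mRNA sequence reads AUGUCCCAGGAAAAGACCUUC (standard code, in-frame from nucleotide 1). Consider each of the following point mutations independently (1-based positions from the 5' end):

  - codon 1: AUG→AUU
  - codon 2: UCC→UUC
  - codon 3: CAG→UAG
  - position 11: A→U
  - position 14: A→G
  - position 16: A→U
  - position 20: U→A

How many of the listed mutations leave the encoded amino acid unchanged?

Codon 1: AUG (Met) → AUU (Ile) — missense.
Codon 2: UCC (Ser) → UUC (Phe) — missense.
Codon 3: CAG (Gln) → UAG (Stop) — nonsense.
Codon 4: GAA (Glu) → GUA (Val) — missense.
Codon 5: AAG (Lys) → AGG (Arg) — missense.
Codon 6: ACC (Thr) → UCC (Ser) — missense.
Codon 7: UUC (Phe) → UAC (Tyr) — missense.
Synonymous: 0 of 7.

0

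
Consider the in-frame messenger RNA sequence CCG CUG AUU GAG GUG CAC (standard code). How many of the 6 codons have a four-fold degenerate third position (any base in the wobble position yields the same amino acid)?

3

Codon 1 CCG (Pro): third position 4-fold.
Codon 2 CUG (Leu): third position 4-fold.
Codon 3 AUU (Ile): third position 3-fold.
Codon 4 GAG (Glu): third position 2-fold.
Codon 5 GUG (Val): third position 4-fold.
Codon 6 CAC (His): third position 2-fold.
Four-fold degenerate third positions: 3.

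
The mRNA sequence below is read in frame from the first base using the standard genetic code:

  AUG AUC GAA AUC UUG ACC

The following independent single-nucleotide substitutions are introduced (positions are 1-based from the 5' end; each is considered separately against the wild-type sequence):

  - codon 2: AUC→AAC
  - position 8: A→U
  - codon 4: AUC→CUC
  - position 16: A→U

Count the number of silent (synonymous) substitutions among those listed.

0

Codon 2: AUC (Ile) → AAC (Asn) — missense.
Codon 3: GAA (Glu) → GUA (Val) — missense.
Codon 4: AUC (Ile) → CUC (Leu) — missense.
Codon 6: ACC (Thr) → UCC (Ser) — missense.
Synonymous: 0 of 4.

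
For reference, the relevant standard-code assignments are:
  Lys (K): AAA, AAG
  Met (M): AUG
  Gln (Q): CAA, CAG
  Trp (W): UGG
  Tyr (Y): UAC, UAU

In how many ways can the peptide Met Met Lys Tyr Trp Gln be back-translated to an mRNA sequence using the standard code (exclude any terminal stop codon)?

8

Met: 1 codon.
Met: 1 codon.
Lys: 2 codons.
Tyr: 2 codons.
Trp: 1 codon.
Gln: 2 codons.
1 × 1 × 2 × 2 × 1 × 2 = 8.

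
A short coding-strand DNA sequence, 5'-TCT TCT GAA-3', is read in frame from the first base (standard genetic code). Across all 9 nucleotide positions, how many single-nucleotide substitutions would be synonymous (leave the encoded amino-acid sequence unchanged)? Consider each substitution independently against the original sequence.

7

Codon 1 (TCT, Ser): 3 synonymous substitutions.
Codon 2 (TCT, Ser): 3 synonymous substitutions.
Codon 3 (GAA, Glu): 1 synonymous substitution.
Total: 3 + 3 + 1 = 7.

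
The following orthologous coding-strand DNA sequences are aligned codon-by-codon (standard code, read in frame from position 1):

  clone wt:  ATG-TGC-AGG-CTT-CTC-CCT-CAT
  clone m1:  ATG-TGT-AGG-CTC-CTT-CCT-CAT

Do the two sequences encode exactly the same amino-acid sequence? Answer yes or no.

yes

Codon 1: ATG Met / ATG Met — identical.
Codon 2: TGC Cys / TGT Cys — synonymous.
Codon 3: AGG Arg / AGG Arg — identical.
Codon 4: CTT Leu / CTC Leu — synonymous.
Codon 5: CTC Leu / CTT Leu — synonymous.
Codon 6: CCT Pro / CCT Pro — identical.
Codon 7: CAT His / CAT His — identical.
Nonsynonymous differences: 0 → same protein.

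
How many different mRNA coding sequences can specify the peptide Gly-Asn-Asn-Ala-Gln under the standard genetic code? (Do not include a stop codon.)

128

Gly: 4 codons.
Asn: 2 codons.
Asn: 2 codons.
Ala: 4 codons.
Gln: 2 codons.
4 × 2 × 2 × 4 × 2 = 128.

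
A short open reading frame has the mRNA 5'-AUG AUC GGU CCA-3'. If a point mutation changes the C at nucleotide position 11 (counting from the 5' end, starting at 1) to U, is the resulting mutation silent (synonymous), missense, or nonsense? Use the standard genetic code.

Position 11 falls in codon 4: CCA → Pro.
After the substitution the codon is CUA → Leu.
Pro ≠ Leu, so this is a missense mutation.

missense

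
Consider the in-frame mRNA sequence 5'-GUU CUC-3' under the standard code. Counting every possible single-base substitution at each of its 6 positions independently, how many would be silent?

Codon 1 (GUU, Val): 3 synonymous substitutions.
Codon 2 (CUC, Leu): 3 synonymous substitutions.
Total: 3 + 3 = 6.

6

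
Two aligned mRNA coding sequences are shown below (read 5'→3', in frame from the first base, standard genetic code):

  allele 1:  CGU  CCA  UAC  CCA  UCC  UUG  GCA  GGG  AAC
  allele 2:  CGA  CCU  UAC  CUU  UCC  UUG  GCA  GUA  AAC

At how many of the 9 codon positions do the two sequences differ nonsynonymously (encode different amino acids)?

Codon 1: CGU Arg / CGA Arg — synonymous.
Codon 2: CCA Pro / CCU Pro — synonymous.
Codon 3: UAC Tyr / UAC Tyr — identical.
Codon 4: CCA Pro / CUU Leu — nonsynonymous.
Codon 5: UCC Ser / UCC Ser — identical.
Codon 6: UUG Leu / UUG Leu — identical.
Codon 7: GCA Ala / GCA Ala — identical.
Codon 8: GGG Gly / GUA Val — nonsynonymous.
Codon 9: AAC Asn / AAC Asn — identical.
Nonsynonymous differences: 2.

2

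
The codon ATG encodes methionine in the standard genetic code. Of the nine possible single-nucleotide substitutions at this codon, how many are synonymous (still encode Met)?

Position 1: none → 0 synonymous.
Position 2: none → 0 synonymous.
Position 3: none → 0 synonymous.
Total: 0 + 0 + 0 = 0.

0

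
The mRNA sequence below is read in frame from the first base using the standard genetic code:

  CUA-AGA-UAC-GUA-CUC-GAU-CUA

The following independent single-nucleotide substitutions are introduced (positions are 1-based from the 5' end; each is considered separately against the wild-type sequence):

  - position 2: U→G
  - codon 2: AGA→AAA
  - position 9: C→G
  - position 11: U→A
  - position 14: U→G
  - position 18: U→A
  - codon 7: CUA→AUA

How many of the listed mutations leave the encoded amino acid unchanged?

Codon 1: CUA (Leu) → CGA (Arg) — missense.
Codon 2: AGA (Arg) → AAA (Lys) — missense.
Codon 3: UAC (Tyr) → UAG (Stop) — nonsense.
Codon 4: GUA (Val) → GAA (Glu) — missense.
Codon 5: CUC (Leu) → CGC (Arg) — missense.
Codon 6: GAU (Asp) → GAA (Glu) — missense.
Codon 7: CUA (Leu) → AUA (Ile) — missense.
Synonymous: 0 of 7.

0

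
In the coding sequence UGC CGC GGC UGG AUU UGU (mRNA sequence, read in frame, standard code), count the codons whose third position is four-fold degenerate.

2

Codon 1 UGC (Cys): third position 2-fold.
Codon 2 CGC (Arg): third position 4-fold.
Codon 3 GGC (Gly): third position 4-fold.
Codon 4 UGG (Trp): third position 1-fold.
Codon 5 AUU (Ile): third position 3-fold.
Codon 6 UGU (Cys): third position 2-fold.
Four-fold degenerate third positions: 2.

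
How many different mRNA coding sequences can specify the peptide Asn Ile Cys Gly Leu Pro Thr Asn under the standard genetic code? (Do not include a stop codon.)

Asn: 2 codons.
Ile: 3 codons.
Cys: 2 codons.
Gly: 4 codons.
Leu: 6 codons.
Pro: 4 codons.
Thr: 4 codons.
Asn: 2 codons.
2 × 3 × 2 × 4 × 6 × 4 × 4 × 2 = 9216.

9216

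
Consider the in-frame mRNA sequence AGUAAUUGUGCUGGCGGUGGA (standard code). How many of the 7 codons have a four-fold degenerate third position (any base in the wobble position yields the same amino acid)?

4

Codon 1 AGU (Ser): third position 2-fold.
Codon 2 AAU (Asn): third position 2-fold.
Codon 3 UGU (Cys): third position 2-fold.
Codon 4 GCU (Ala): third position 4-fold.
Codon 5 GGC (Gly): third position 4-fold.
Codon 6 GGU (Gly): third position 4-fold.
Codon 7 GGA (Gly): third position 4-fold.
Four-fold degenerate third positions: 4.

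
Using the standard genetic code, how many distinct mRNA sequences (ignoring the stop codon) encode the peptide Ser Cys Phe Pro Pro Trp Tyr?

768

Ser: 6 codons.
Cys: 2 codons.
Phe: 2 codons.
Pro: 4 codons.
Pro: 4 codons.
Trp: 1 codon.
Tyr: 2 codons.
6 × 2 × 2 × 4 × 4 × 1 × 2 = 768.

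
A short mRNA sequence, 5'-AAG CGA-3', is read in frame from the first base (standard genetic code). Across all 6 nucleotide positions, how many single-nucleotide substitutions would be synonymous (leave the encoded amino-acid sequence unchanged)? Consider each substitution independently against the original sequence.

5

Codon 1 (AAG, Lys): 1 synonymous substitution.
Codon 2 (CGA, Arg): 4 synonymous substitutions.
Total: 1 + 4 = 5.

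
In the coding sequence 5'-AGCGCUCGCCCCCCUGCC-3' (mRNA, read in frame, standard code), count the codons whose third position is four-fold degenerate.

Codon 1 AGC (Ser): third position 2-fold.
Codon 2 GCU (Ala): third position 4-fold.
Codon 3 CGC (Arg): third position 4-fold.
Codon 4 CCC (Pro): third position 4-fold.
Codon 5 CCU (Pro): third position 4-fold.
Codon 6 GCC (Ala): third position 4-fold.
Four-fold degenerate third positions: 5.

5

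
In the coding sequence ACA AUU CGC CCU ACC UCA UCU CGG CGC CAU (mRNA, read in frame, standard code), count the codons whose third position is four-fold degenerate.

8

Codon 1 ACA (Thr): third position 4-fold.
Codon 2 AUU (Ile): third position 3-fold.
Codon 3 CGC (Arg): third position 4-fold.
Codon 4 CCU (Pro): third position 4-fold.
Codon 5 ACC (Thr): third position 4-fold.
Codon 6 UCA (Ser): third position 4-fold.
Codon 7 UCU (Ser): third position 4-fold.
Codon 8 CGG (Arg): third position 4-fold.
Codon 9 CGC (Arg): third position 4-fold.
Codon 10 CAU (His): third position 2-fold.
Four-fold degenerate third positions: 8.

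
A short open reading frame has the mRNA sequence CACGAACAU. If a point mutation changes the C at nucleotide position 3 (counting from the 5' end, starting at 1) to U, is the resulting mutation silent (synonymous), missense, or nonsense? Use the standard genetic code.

silent

Position 3 falls in codon 1: CAC → His.
After the substitution the codon is CAU → His.
Both encode His, so the change is synonymous.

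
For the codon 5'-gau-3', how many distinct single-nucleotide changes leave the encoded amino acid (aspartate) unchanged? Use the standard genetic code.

Position 1: none → 0 synonymous.
Position 2: none → 0 synonymous.
Position 3: GAC → 1 synonymous.
Total: 0 + 0 + 1 = 1.

1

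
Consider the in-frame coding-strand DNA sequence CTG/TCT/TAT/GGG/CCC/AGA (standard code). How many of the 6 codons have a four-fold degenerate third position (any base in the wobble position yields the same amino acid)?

Codon 1 CTG (Leu): third position 4-fold.
Codon 2 TCT (Ser): third position 4-fold.
Codon 3 TAT (Tyr): third position 2-fold.
Codon 4 GGG (Gly): third position 4-fold.
Codon 5 CCC (Pro): third position 4-fold.
Codon 6 AGA (Arg): third position 2-fold.
Four-fold degenerate third positions: 4.

4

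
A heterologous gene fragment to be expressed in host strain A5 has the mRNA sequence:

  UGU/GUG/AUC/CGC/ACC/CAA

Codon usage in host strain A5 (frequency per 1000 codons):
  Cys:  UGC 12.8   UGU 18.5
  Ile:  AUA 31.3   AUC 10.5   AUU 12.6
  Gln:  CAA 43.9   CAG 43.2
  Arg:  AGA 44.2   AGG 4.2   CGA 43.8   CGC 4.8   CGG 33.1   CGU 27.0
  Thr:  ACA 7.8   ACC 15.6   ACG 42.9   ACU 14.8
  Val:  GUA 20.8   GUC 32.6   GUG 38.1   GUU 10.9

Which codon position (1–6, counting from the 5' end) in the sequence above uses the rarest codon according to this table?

4

Codon 1 UGU (Cys): 18.5 per 1000.
Codon 2 GUG (Val): 38.1 per 1000.
Codon 3 AUC (Ile): 10.5 per 1000.
Codon 4 CGC (Arg): 4.8 per 1000.
Codon 5 ACC (Thr): 15.6 per 1000.
Codon 6 CAA (Gln): 43.9 per 1000.
Lowest frequency is 4.8 at codon 4.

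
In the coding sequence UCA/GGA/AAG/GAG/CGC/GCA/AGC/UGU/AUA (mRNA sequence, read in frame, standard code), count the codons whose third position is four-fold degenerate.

4

Codon 1 UCA (Ser): third position 4-fold.
Codon 2 GGA (Gly): third position 4-fold.
Codon 3 AAG (Lys): third position 2-fold.
Codon 4 GAG (Glu): third position 2-fold.
Codon 5 CGC (Arg): third position 4-fold.
Codon 6 GCA (Ala): third position 4-fold.
Codon 7 AGC (Ser): third position 2-fold.
Codon 8 UGU (Cys): third position 2-fold.
Codon 9 AUA (Ile): third position 3-fold.
Four-fold degenerate third positions: 4.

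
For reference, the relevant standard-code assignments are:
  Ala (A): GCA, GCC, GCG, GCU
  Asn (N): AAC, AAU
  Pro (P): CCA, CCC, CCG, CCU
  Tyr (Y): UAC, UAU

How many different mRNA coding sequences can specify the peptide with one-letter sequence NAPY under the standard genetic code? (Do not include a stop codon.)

64

Asn: 2 codons.
Ala: 4 codons.
Pro: 4 codons.
Tyr: 2 codons.
2 × 4 × 4 × 2 = 64.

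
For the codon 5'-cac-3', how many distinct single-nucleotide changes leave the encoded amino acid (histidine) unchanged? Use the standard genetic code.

Position 1: none → 0 synonymous.
Position 2: none → 0 synonymous.
Position 3: CAT → 1 synonymous.
Total: 0 + 0 + 1 = 1.

1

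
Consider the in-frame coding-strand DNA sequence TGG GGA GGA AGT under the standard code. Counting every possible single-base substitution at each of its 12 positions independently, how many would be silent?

Codon 1 (TGG, Trp): 0 synonymous substitutions.
Codon 2 (GGA, Gly): 3 synonymous substitutions.
Codon 3 (GGA, Gly): 3 synonymous substitutions.
Codon 4 (AGT, Ser): 1 synonymous substitution.
Total: 0 + 3 + 3 + 1 = 7.

7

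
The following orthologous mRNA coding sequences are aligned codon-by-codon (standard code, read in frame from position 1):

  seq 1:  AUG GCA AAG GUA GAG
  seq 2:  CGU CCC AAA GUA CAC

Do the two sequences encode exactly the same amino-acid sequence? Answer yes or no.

no

Codon 1: AUG Met / CGU Arg — nonsynonymous.
Codon 2: GCA Ala / CCC Pro — nonsynonymous.
Codon 3: AAG Lys / AAA Lys — synonymous.
Codon 4: GUA Val / GUA Val — identical.
Codon 5: GAG Glu / CAC His — nonsynonymous.
Nonsynonymous differences: 3 → different protein.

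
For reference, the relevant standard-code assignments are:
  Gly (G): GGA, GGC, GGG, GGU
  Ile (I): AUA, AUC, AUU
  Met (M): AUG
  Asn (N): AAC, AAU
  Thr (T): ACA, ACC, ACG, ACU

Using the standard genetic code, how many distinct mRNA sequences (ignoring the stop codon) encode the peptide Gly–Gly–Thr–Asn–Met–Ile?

384

Gly: 4 codons.
Gly: 4 codons.
Thr: 4 codons.
Asn: 2 codons.
Met: 1 codon.
Ile: 3 codons.
4 × 4 × 4 × 2 × 1 × 3 = 384.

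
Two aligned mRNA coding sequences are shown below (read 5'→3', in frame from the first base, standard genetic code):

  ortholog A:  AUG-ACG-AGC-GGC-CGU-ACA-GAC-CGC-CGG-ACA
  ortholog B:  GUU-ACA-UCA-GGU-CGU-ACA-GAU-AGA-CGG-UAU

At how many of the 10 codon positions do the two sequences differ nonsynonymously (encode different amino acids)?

Codon 1: AUG Met / GUU Val — nonsynonymous.
Codon 2: ACG Thr / ACA Thr — synonymous.
Codon 3: AGC Ser / UCA Ser — synonymous.
Codon 4: GGC Gly / GGU Gly — synonymous.
Codon 5: CGU Arg / CGU Arg — identical.
Codon 6: ACA Thr / ACA Thr — identical.
Codon 7: GAC Asp / GAU Asp — synonymous.
Codon 8: CGC Arg / AGA Arg — synonymous.
Codon 9: CGG Arg / CGG Arg — identical.
Codon 10: ACA Thr / UAU Tyr — nonsynonymous.
Nonsynonymous differences: 2.

2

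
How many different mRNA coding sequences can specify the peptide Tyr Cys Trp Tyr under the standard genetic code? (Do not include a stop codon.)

8

Tyr: 2 codons.
Cys: 2 codons.
Trp: 1 codon.
Tyr: 2 codons.
2 × 2 × 1 × 2 = 8.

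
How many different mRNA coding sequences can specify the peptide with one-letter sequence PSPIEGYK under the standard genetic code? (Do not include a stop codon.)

9216

Pro: 4 codons.
Ser: 6 codons.
Pro: 4 codons.
Ile: 3 codons.
Glu: 2 codons.
Gly: 4 codons.
Tyr: 2 codons.
Lys: 2 codons.
4 × 6 × 4 × 3 × 2 × 4 × 2 × 2 = 9216.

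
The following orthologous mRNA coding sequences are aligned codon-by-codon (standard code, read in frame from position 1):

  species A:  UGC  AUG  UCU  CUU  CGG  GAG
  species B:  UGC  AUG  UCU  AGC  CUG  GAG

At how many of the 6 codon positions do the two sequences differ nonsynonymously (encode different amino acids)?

2

Codon 1: UGC Cys / UGC Cys — identical.
Codon 2: AUG Met / AUG Met — identical.
Codon 3: UCU Ser / UCU Ser — identical.
Codon 4: CUU Leu / AGC Ser — nonsynonymous.
Codon 5: CGG Arg / CUG Leu — nonsynonymous.
Codon 6: GAG Glu / GAG Glu — identical.
Nonsynonymous differences: 2.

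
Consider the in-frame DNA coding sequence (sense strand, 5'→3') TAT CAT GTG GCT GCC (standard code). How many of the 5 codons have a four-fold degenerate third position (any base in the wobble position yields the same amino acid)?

Codon 1 TAT (Tyr): third position 2-fold.
Codon 2 CAT (His): third position 2-fold.
Codon 3 GTG (Val): third position 4-fold.
Codon 4 GCT (Ala): third position 4-fold.
Codon 5 GCC (Ala): third position 4-fold.
Four-fold degenerate third positions: 3.

3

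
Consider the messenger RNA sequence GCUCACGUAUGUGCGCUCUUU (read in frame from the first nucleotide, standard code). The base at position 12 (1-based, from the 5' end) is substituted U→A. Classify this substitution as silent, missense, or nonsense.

nonsense

Position 12 falls in codon 4: UGU → Cys.
After the substitution the codon is UGA → Stop.
The new codon is a stop codon, so this is a nonsense mutation.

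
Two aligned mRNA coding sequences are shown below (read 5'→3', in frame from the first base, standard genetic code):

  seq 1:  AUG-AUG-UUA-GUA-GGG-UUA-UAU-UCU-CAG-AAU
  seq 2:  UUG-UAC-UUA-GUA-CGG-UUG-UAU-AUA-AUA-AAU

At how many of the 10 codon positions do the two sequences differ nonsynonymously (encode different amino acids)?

Codon 1: AUG Met / UUG Leu — nonsynonymous.
Codon 2: AUG Met / UAC Tyr — nonsynonymous.
Codon 3: UUA Leu / UUA Leu — identical.
Codon 4: GUA Val / GUA Val — identical.
Codon 5: GGG Gly / CGG Arg — nonsynonymous.
Codon 6: UUA Leu / UUG Leu — synonymous.
Codon 7: UAU Tyr / UAU Tyr — identical.
Codon 8: UCU Ser / AUA Ile — nonsynonymous.
Codon 9: CAG Gln / AUA Ile — nonsynonymous.
Codon 10: AAU Asn / AAU Asn — identical.
Nonsynonymous differences: 5.

5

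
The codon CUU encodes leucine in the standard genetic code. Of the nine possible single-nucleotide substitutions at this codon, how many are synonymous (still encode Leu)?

Position 1: none → 0 synonymous.
Position 2: none → 0 synonymous.
Position 3: CUC, CUA, CUG → 3 synonymous.
Total: 0 + 0 + 3 = 3.

3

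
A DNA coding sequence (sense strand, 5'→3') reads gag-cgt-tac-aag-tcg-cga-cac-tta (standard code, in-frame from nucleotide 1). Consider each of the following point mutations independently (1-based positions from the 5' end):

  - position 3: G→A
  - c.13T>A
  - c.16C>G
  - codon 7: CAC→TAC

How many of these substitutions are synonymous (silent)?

Codon 1: GAG (Glu) → GAA (Glu) — synonymous.
Codon 5: TCG (Ser) → ACG (Thr) — missense.
Codon 6: CGA (Arg) → GGA (Gly) — missense.
Codon 7: CAC (His) → TAC (Tyr) — missense.
Synonymous: 1 of 4.

1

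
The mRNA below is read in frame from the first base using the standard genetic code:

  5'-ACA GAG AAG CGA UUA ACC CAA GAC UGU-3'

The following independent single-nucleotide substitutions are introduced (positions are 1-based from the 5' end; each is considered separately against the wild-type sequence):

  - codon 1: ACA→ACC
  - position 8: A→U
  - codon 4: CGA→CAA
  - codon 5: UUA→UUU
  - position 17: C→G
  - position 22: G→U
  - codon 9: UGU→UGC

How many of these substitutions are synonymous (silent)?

2

Codon 1: ACA (Thr) → ACC (Thr) — synonymous.
Codon 3: AAG (Lys) → AUG (Met) — missense.
Codon 4: CGA (Arg) → CAA (Gln) — missense.
Codon 5: UUA (Leu) → UUU (Phe) — missense.
Codon 6: ACC (Thr) → AGC (Ser) — missense.
Codon 8: GAC (Asp) → UAC (Tyr) — missense.
Codon 9: UGU (Cys) → UGC (Cys) — synonymous.
Synonymous: 2 of 7.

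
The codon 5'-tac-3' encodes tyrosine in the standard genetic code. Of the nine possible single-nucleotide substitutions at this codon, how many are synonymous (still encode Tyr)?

1

Position 1: none → 0 synonymous.
Position 2: none → 0 synonymous.
Position 3: TAT → 1 synonymous.
Total: 0 + 0 + 1 = 1.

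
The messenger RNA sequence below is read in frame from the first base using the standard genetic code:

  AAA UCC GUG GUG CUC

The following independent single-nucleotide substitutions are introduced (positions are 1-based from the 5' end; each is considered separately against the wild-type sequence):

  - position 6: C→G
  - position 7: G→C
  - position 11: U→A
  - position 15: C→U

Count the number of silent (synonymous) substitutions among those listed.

2

Codon 2: UCC (Ser) → UCG (Ser) — synonymous.
Codon 3: GUG (Val) → CUG (Leu) — missense.
Codon 4: GUG (Val) → GAG (Glu) — missense.
Codon 5: CUC (Leu) → CUU (Leu) — synonymous.
Synonymous: 2 of 4.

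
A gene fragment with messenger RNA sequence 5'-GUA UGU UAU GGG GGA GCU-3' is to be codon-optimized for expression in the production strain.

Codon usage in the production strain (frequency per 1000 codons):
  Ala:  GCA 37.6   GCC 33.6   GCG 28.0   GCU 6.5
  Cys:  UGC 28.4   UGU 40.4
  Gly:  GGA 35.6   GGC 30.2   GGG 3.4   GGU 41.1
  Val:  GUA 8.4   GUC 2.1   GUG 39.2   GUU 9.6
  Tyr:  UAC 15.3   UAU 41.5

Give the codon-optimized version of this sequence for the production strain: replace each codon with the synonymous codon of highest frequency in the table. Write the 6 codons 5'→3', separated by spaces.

GUG UGU UAU GGU GGU GCA

Codon 1 (Val): best is GUG at 39.2.
Codon 2 (Cys): best is UGU at 40.4.
Codon 3 (Tyr): best is UAU at 41.5.
Codon 4 (Gly): best is GGU at 41.1.
Codon 5 (Gly): best is GGU at 41.1.
Codon 6 (Ala): best is GCA at 37.6.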